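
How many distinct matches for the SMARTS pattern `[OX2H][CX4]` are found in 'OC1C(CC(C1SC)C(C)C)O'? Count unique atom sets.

2

[OX2H][CX4] is the SMARTS for an aliphatic alcohol: a hydroxyl oxygen bound to an sp3 (X4) carbon.
The molecule carries 2 separate instances of a hydroxyl group (-OH) meeting every constraint; each maps to a distinct set of atoms, giving 2 matches.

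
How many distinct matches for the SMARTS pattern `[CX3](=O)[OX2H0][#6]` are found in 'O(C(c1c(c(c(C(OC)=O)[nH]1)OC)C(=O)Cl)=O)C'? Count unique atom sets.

2

[CX3](=O)[OX2H0][#6] is the SMARTS for an ester: a carbonyl carbon bonded to an oxygen that is itself bonded to carbon (no H on that O).
The molecule carries 2 separate instances of a methyl-ester group (-C(=O)OCH3) meeting every constraint; each maps to a distinct set of atoms, giving 2 matches.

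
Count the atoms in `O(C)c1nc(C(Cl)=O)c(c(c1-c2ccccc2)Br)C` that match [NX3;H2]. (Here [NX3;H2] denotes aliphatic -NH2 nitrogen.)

The query [NX3;H2] means: aliphatic N with 3 total connections, two of them H — an -NH2 nitrogen (amine or amide).
Check the 19 heavy atoms by environment: 1× n (aromatic, H0, X2) → no; 6× c (aromatic, H0, X3) → no; 1× Br (H0, X1) → no; 2× C (H3, X4) → no; 1× C (H0, X3) → no; 1× O (H0, X1) → no; 1× Cl (H0, X1) → no; 5× c (aromatic, H1, X3) → no; 1× O (H0, X2) → no.
No environment satisfies the query, so 0 matching atoms.

0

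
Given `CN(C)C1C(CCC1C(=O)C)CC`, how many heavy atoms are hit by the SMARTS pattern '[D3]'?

The query [D3] means: atom with exactly three heavy-atom neighbours.
Check the 13 heavy atoms by environment: 3× C (D2) → no; 4× C (D3) → match; 1× N (D3) → match; 4× C (D1) → no; 1× O (D1) → no.
Summing the matching environments: 4 + 1 = 5 matching atoms.

5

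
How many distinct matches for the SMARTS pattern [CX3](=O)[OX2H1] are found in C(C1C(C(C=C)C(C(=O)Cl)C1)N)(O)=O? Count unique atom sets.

1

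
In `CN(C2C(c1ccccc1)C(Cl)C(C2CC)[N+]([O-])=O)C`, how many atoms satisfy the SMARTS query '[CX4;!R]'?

4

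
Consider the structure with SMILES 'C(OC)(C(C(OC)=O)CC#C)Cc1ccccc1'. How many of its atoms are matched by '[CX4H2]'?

2

Check the 18 heavy atoms by environment: 2× C (H2, X4) → match; 2× C (H1, X4) → no; 1× C (H0, X3) → no; 1× O (H0, X1) → no; 2× O (H0, X2) → no; 2× C (H3, X4) → no; 1× C (H0, X2) → no; 1× C (H1, X2) → no; 1× c (aromatic, H0, X3) → no; 5× c (aromatic, H1, X3) → no.
That gives 2 matching atoms.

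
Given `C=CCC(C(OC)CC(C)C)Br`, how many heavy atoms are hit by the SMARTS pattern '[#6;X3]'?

2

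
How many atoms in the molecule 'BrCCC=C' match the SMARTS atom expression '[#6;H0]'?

The query [#6;H0] means: any carbon with no attached hydrogen.
Check the 5 heavy atoms by environment: 3× C (H2) → no; 1× Br (H0) → no; 1× C (H1) → no.
No environment satisfies the query, so 0 matching atoms.

0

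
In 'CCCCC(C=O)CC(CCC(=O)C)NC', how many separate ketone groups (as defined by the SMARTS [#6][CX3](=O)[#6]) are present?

[#6][CX3](=O)[#6] is the SMARTS for a ketone: a carbonyl carbon (no H) flanked by two carbons.
Exactly one fragment in the molecule meets all constraints, giving 1 match.

1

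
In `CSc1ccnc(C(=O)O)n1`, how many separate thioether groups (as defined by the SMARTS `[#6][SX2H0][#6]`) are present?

1

[#6][SX2H0][#6] is the SMARTS for a thioether: an aliphatic sulfur bridging two carbons with no H on the sulfur.
Exactly one fragment in the molecule meets all constraints, giving 1 match.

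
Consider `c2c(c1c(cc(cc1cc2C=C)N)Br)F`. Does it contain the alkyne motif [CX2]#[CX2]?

No

The pattern [CX2]#[CX2] describes a carbon-carbon triple bond — an alkyne.
The closest candidate here is a vinyl group (-CH=CH2), but the C=C is a double bond; both carbons are CX3, not CX2. No other fragment satisfies the full query, so there is no match.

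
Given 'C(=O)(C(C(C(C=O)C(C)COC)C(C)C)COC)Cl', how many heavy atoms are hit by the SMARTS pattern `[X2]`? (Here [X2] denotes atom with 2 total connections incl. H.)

2

Check the 19 heavy atoms by environment: 12× C (X4) → no; 2× O (X2) → match; 2× C (X3) → no; 2× O (X1) → no; 1× Cl (X1) → no.
That gives 2 matching atoms.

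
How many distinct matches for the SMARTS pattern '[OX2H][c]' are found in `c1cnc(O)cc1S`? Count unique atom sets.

[OX2H][c] is the SMARTS for a phenol: a hydroxyl oxygen attached to an aromatic carbon.
Exactly one fragment in the molecule meets all constraints, giving 1 match.

1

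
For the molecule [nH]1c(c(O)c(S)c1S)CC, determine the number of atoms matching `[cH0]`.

4

The query [cH0] means: aromatic carbon with no attached hydrogen (substituted or ring-fusion).
Check the 10 heavy atoms by environment: 1× n (aromatic, H1) → no; 4× c (aromatic, H0) → match; 2× S (H1) → no; 1× C (H2) → no; 1× C (H3) → no; 1× O (H1) → no.
That gives 4 matching atoms.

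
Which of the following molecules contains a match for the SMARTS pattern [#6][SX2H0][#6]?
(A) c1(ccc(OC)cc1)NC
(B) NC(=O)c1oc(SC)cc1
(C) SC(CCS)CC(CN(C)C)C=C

[#6][SX2H0][#6] describes an aliphatic sulfur bridging two carbons with no H on the sulfur (a thioether).
(A) has a methoxy ether (-OCH3) but the bridging atom is O, not S.
(B) contains a methylthio ether (-SCH3), which satisfies every atom and bond constraint.
(C) has a thiol (-SH) but the sulfur has H1, not H0 bridging two carbons.
So the answer is (B).

B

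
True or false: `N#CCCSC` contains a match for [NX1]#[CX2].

True

The pattern [NX1]#[CX2] describes a nitrogen triple-bonded to a two-connected carbon — a nitrile.
The molecule carries a nitrile (-C#N), whose atoms satisfy every constraint of the query, so the pattern matches.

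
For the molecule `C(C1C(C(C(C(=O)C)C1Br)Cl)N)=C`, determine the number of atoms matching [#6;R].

The query [#6;R] means: carbon that is part of a ring.
Check the 13 heavy atoms by environment: 5× C (in 5-ring) → match; 1× N (acyclic) → no; 1× Br (acyclic) → no; 4× C (acyclic) → no; 1× O (acyclic) → no; 1× Cl (acyclic) → no.
That gives 5 matching atoms.

5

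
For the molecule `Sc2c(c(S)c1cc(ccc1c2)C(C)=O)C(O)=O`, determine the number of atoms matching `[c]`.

The query [c] means: lowercase c matches aromatic carbon only.
Check the 18 heavy atoms by environment: 10× c (aromatic) → match; 2× S → no; 3× C → no; 3× O → no.
That gives 10 matching atoms.

10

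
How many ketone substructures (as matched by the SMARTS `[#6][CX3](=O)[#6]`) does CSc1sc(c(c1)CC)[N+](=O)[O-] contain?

[#6][CX3](=O)[#6] is the SMARTS for a ketone: a carbonyl carbon (no H) flanked by two carbons.
No fragment in the molecule satisfies every constraint, giving 0 matches.

0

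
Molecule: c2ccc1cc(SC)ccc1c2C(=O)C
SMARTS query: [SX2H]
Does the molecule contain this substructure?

The pattern [SX2H] describes an aliphatic sulfur with two connections, one being H — a thiol.
The closest candidate here is a methylthio ether (-SCH3), but the sulfur has H0 (bonded to two carbons), not H1. No other fragment satisfies the full query, so there is no match.

No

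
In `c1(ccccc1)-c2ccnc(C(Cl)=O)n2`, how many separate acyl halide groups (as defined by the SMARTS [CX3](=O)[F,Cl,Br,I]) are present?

[CX3](=O)[F,Cl,Br,I] is the SMARTS for an acyl halide: a carbonyl carbon bonded to a halogen.
Exactly one fragment in the molecule meets all constraints, giving 1 match.

1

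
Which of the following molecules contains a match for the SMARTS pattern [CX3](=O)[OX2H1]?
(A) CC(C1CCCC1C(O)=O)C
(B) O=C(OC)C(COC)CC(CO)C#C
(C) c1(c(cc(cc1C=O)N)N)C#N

A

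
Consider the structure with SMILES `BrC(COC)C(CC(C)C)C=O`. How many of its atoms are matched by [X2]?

Check the 12 heavy atoms by environment: 8× C (X4) → no; 1× C (X3) → no; 1× O (X1) → no; 1× Br (X1) → no; 1× O (X2) → match.
That gives 1 matching atom.

1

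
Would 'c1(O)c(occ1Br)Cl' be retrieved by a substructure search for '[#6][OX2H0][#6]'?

The pattern [#6][OX2H0][#6] describes an aliphatic oxygen bridging two carbons with no H on the oxygen — an ether.
The closest candidate here is a hydroxyl group (-OH), but the oxygen has H1, not H0 bridging two carbons. No other fragment satisfies the full query, so there is no match.

No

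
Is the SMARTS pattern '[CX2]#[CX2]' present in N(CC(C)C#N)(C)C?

The pattern [CX2]#[CX2] describes a carbon-carbon triple bond — an alkyne.
The closest candidate here is a nitrile (-C#N), but the triple bond is C#N, not C#C. No other fragment satisfies the full query, so there is no match.

No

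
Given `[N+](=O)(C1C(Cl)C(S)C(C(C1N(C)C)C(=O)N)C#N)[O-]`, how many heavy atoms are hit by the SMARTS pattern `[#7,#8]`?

7

The query [#7,#8] means: nitrogen or oxygen (comma = OR).
Check the 19 heavy atoms by environment: 10× C → no; 3× N → match; 1× S → no; 1× N (charge +1) → match; 1× O (charge -1) → match; 2× O → match; 1× Cl → no.
Summing the matching environments: 3 + 1 + 1 + 2 = 7 matching atoms.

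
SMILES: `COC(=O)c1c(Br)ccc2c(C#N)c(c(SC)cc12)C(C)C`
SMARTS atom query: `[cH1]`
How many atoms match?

Check the 22 heavy atoms by environment: 7× c (aromatic, H0) → no; 3× c (aromatic, H1) → match; 2× C (H0) → no; 1× N (H0) → no; 1× S (H0) → no; 4× C (H3) → no; 1× Br (H0) → no; 1× C (H1) → no; 2× O (H0) → no.
That gives 3 matching atoms.

3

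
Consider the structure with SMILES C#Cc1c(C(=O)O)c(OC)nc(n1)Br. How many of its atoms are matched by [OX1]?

The query [OX1] means: aliphatic oxygen with one total connection — typically a carbonyl =O or an oxide.
Check the 14 heavy atoms by environment: 2× n (aromatic, X2) → no; 4× c (aromatic, X3) → no; 2× O (X2) → no; 1× C (X4) → no; 1× Br (X1) → no; 2× C (X2) → no; 1× C (X3) → no; 1× O (X1) → match.
That gives 1 matching atom.

1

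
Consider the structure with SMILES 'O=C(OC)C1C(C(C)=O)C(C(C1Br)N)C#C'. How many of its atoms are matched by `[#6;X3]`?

The query [#6;X3] means: any carbon (aromatic or not) with three total connections.
Check the 16 heavy atoms by environment: 7× C (X4) → no; 1× N (X3) → no; 2× C (X2) → no; 2× C (X3) → match; 2× O (X1) → no; 1× O (X2) → no; 1× Br (X1) → no.
That gives 2 matching atoms.

2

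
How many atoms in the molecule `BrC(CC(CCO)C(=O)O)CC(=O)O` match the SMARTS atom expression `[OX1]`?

The query [OX1] means: aliphatic oxygen with one total connection — typically a carbonyl =O or an oxide.
Check the 14 heavy atoms by environment: 6× C (X4) → no; 3× O (X2) → no; 2× C (X3) → no; 2× O (X1) → match; 1× Br (X1) → no.
That gives 2 matching atoms.

2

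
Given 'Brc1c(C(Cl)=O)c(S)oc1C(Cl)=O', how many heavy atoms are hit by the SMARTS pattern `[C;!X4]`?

The query [C;!X4] means: aliphatic carbon that does not have four total connections.
Check the 13 heavy atoms by environment: 1× o (aromatic, X2) → no; 4× c (aromatic, X3) → no; 2× C (X3) → match; 2× O (X1) → no; 2× Cl (X1) → no; 1× Br (X1) → no; 1× S (X2) → no.
That gives 2 matching atoms.

2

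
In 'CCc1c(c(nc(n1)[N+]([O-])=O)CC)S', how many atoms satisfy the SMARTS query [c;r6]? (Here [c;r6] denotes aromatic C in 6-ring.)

4

Check the 14 heavy atoms by environment: 2× n (aromatic, in 6-ring) → no; 4× c (aromatic, in 6-ring) → match; 1× S (acyclic) → no; 1× N (charge +1, acyclic) → no; 1× O (charge -1, acyclic) → no; 1× O (acyclic) → no; 4× C (acyclic) → no.
That gives 4 matching atoms.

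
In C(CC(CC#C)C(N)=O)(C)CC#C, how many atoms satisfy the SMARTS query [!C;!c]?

2

The query [!C;!c] means: neither aliphatic nor aromatic carbon — same as [!#6].
Check the 13 heavy atoms by environment: 11× C → no; 1× O → match; 1× N → match.
Summing the matching environments: 1 + 1 = 2 matching atoms.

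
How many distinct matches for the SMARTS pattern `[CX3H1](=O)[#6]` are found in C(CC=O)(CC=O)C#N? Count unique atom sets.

2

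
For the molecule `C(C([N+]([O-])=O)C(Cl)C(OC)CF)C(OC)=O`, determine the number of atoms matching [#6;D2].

2

Check the 16 heavy atoms by environment: 2× C (D2) → match; 4× C (D3) → no; 1× N (charge +1, D3) → no; 1× O (charge -1, D1) → no; 2× O (D1) → no; 1× F (D1) → no; 2× O (D2) → no; 2× C (D1) → no; 1× Cl (D1) → no.
That gives 2 matching atoms.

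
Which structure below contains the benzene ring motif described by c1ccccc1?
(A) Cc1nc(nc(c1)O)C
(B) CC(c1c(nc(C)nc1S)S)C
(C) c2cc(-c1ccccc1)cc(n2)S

c1ccccc1 describes six aromatic carbons in a ring (a benzene ring).
(A) has a methyl group (-CH3) but no six-membered all-carbon aromatic ring is present.
(B) has a methyl group (-CH3) but no six-membered all-carbon aromatic ring is present.
(C) contains a phenyl ring, which satisfies every atom and bond constraint.
So the answer is (C).

C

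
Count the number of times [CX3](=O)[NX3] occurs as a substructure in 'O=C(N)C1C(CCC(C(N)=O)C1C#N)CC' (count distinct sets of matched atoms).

[CX3](=O)[NX3] is the SMARTS for an amide: a carbonyl carbon bonded to a trivalent nitrogen.
The molecule carries 2 separate instances of a primary amide (-C(=O)NH2) meeting every constraint; each maps to a distinct set of atoms, giving 2 matches.

2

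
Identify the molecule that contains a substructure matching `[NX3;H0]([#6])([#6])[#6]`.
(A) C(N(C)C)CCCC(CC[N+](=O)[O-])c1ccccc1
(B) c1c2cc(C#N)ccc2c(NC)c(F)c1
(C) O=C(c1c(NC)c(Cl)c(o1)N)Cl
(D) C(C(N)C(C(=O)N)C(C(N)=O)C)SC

[NX3;H0]([#6])([#6])[#6] describes a trivalent nitrogen with no H, bonded to three carbons (a tertiary amine).
(A) contains a dimethylamino group (-N(CH3)2), which satisfies every atom and bond constraint.
(B) has an N-methylamino group (-NHCH3) but the nitrogen still has one H (H1), not H0.
(C) has an N-methylamino group (-NHCH3) but the nitrogen still has one H (H1), not H0.
(D) has a primary amino group (-NH2) but the nitrogen has H2, not H0 with three carbons.
So the answer is (A).

A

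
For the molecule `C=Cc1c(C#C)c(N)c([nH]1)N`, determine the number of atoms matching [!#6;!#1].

3

The query [!#6;!#1] means: not carbon and not hydrogen — any heteroatom.
Check the 11 heavy atoms by environment: 1× n (aromatic) → match; 4× c (aromatic) → no; 4× C → no; 2× N → match.
Summing the matching environments: 1 + 2 = 3 matching atoms.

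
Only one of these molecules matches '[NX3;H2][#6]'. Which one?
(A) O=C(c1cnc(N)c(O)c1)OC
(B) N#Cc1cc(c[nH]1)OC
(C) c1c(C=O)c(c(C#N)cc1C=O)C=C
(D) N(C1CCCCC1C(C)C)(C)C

A

[NX3;H2][#6] describes a trivalent nitrogen with two H attached to carbon (a primary amine).
(A) contains a primary amino group (-NH2), which satisfies every atom and bond constraint.
(B) has a nitrile (-C#N) but the nitrogen is NX1 (triple-bonded), not NX3 with two H.
(C) has a nitrile (-C#N) but the nitrogen is NX1 (triple-bonded), not NX3 with two H.
(D) has a dimethylamino group (-N(CH3)2) but the nitrogen has H0, not H2.
So the answer is (A).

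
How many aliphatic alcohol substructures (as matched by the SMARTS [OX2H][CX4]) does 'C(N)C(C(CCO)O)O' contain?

[OX2H][CX4] is the SMARTS for an aliphatic alcohol: a hydroxyl oxygen bound to an sp3 (X4) carbon.
The molecule carries 3 separate instances of a hydroxyl group (-OH) meeting every constraint; each maps to a distinct set of atoms, giving 3 matches.

3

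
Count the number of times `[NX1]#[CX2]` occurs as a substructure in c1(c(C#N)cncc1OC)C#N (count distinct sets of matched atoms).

2

[NX1]#[CX2] is the SMARTS for a nitrile: a nitrogen triple-bonded to a two-connected carbon.
The molecule carries 2 separate instances of a nitrile (-C#N) meeting every constraint; each maps to a distinct set of atoms, giving 2 matches.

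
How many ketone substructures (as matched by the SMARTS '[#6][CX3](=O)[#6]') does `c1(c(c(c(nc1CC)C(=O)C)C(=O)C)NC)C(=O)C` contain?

3

[#6][CX3](=O)[#6] is the SMARTS for a ketone: a carbonyl carbon (no H) flanked by two carbons.
The molecule carries 3 separate instances of an acetyl/ketone group (-C(=O)CH3) meeting every constraint; each maps to a distinct set of atoms, giving 3 matches.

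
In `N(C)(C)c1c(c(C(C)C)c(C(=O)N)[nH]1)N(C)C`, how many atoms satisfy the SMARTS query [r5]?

The query [r5] means: r5 matches atoms in a five-membered ring.
Check the 17 heavy atoms by environment: 1× n (aromatic, in 5-ring) → match; 4× c (aromatic, in 5-ring) → match; 8× C (acyclic) → no; 1× O (acyclic) → no; 3× N (acyclic) → no.
Summing the matching environments: 1 + 4 = 5 matching atoms.

5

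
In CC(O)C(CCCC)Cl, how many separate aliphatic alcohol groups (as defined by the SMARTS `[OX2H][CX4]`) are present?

1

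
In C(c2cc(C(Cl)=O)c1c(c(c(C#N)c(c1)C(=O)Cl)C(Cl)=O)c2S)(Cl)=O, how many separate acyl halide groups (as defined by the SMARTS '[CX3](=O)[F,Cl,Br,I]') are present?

4

[CX3](=O)[F,Cl,Br,I] is the SMARTS for an acyl halide: a carbonyl carbon bonded to a halogen.
The molecule carries 4 separate instances of an acyl chloride (-C(=O)Cl) meeting every constraint; each maps to a distinct set of atoms, giving 4 matches.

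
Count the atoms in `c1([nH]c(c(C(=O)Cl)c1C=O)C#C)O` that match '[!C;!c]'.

5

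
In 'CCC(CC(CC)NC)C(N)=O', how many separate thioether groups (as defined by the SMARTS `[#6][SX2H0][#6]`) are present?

[#6][SX2H0][#6] is the SMARTS for a thioether: an aliphatic sulfur bridging two carbons with no H on the sulfur.
No fragment in the molecule satisfies every constraint, giving 0 matches.

0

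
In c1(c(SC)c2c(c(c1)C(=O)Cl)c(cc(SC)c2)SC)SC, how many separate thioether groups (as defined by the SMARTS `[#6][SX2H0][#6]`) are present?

4

[#6][SX2H0][#6] is the SMARTS for a thioether: an aliphatic sulfur bridging two carbons with no H on the sulfur.
The molecule carries 4 separate instances of a methylthio ether (-SCH3) meeting every constraint; each maps to a distinct set of atoms, giving 4 matches.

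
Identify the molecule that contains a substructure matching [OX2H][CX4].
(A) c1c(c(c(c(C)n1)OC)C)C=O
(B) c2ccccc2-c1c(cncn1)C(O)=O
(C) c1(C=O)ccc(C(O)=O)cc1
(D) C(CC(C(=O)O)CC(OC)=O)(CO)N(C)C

D

[OX2H][CX4] describes a hydroxyl oxygen bound to an sp3 (X4) carbon (an aliphatic alcohol).
(A) has a methoxy ether (-OCH3) but the oxygen has H0 (ether), not H1.
(B) has a carboxylic acid group (-C(=O)OH) but the -OH is on a CX3 carbonyl carbon, not a CX4 carbon.
(C) has a carboxylic acid group (-C(=O)OH) but the -OH is on a CX3 carbonyl carbon, not a CX4 carbon.
(D) contains a hydroxyl group (-OH), which satisfies every atom and bond constraint.
So the answer is (D).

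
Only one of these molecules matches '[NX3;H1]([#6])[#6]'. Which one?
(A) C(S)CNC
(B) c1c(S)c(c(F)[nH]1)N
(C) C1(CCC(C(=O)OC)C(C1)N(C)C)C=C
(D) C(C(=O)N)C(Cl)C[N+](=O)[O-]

A

[NX3;H1]([#6])[#6] describes a trivalent nitrogen with one H, bonded to two carbons (a secondary amine).
(A) contains an N-methylamino group (-NHCH3), which satisfies every atom and bond constraint.
(B) has a primary amino group (-NH2) but the nitrogen has H2 and only one carbon neighbour.
(C) has a dimethylamino group (-N(CH3)2) but the nitrogen has H0, not H1.
(D) has a primary amide (-C(=O)NH2) but the -C(=O)NH2 nitrogen has H2, not H1.
So the answer is (A).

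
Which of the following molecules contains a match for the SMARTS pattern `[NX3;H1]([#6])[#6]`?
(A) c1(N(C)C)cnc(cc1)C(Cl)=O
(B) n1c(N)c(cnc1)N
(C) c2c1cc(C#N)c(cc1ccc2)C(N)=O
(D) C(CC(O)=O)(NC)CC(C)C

D

[NX3;H1]([#6])[#6] describes a trivalent nitrogen with one H, bonded to two carbons (a secondary amine).
(A) has a dimethylamino group (-N(CH3)2) but the nitrogen has H0, not H1.
(B) has a primary amino group (-NH2) but the nitrogen has H2 and only one carbon neighbour.
(C) has a primary amide (-C(=O)NH2) but the -C(=O)NH2 nitrogen has H2, not H1.
(D) contains an N-methylamino group (-NHCH3), which satisfies every atom and bond constraint.
So the answer is (D).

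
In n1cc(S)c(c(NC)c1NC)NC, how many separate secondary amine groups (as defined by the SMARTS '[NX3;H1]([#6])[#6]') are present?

3

[NX3;H1]([#6])[#6] is the SMARTS for a secondary amine: a trivalent nitrogen with one H, bonded to two carbons.
The molecule carries 3 separate instances of an N-methylamino group (-NHCH3) meeting every constraint; each maps to a distinct set of atoms, giving 3 matches.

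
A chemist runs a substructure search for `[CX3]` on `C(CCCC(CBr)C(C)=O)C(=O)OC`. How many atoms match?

2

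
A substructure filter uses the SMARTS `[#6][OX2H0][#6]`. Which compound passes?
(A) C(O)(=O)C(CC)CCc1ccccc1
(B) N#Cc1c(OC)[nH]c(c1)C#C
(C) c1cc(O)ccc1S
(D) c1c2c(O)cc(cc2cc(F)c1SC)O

B

[#6][OX2H0][#6] describes an aliphatic oxygen bridging two carbons with no H on the oxygen (an ether).
(A) has a carboxylic acid group (-C(=O)OH) but the -OH oxygen has H1; the =O is OX1, not OX2.
(B) contains a methoxy ether (-OCH3), which satisfies every atom and bond constraint.
(C) has a hydroxyl group (-OH) but the oxygen has H1, not H0 bridging two carbons.
(D) has a hydroxyl group (-OH) but the oxygen has H1, not H0 bridging two carbons.
So the answer is (B).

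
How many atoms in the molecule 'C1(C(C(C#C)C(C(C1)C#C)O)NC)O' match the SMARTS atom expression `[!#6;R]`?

0

The query [!#6;R] means: non-carbon atom that is part of a ring.
Check the 14 heavy atoms by environment: 6× C (in 6-ring) → no; 5× C (acyclic) → no; 2× O (acyclic) → no; 1× N (acyclic) → no.
No environment satisfies the query, so 0 matching atoms.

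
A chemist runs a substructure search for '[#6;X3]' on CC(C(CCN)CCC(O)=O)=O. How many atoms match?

Check the 12 heavy atoms by environment: 6× C (X4) → no; 1× N (X3) → no; 2× C (X3) → match; 2× O (X1) → no; 1× O (X2) → no.
That gives 2 matching atoms.

2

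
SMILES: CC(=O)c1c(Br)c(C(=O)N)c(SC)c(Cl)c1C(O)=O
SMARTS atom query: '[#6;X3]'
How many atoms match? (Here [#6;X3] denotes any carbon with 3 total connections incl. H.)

9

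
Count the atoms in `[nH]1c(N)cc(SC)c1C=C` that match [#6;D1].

The query [#6;D1] means: carbon bonded to exactly one heavy atom.
Check the 10 heavy atoms by environment: 1× n (aromatic, D2) → no; 3× c (aromatic, D3) → no; 1× c (aromatic, D2) → no; 1× C (D2) → no; 2× C (D1) → match; 1× S (D2) → no; 1× N (D1) → no.
That gives 2 matching atoms.

2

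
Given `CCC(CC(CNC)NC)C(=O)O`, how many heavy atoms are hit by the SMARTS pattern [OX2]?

1

Check the 13 heavy atoms by environment: 8× C (X4) → no; 1× C (X3) → no; 1× O (X1) → no; 1× O (X2) → match; 2× N (X3) → no.
That gives 1 matching atom.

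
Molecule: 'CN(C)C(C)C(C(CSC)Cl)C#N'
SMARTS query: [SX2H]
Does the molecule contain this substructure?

The pattern [SX2H] describes an aliphatic sulfur with two connections, one being H — a thiol.
The closest candidate here is a methylthio ether (-SCH3), but the sulfur has H0 (bonded to two carbons), not H1. No other fragment satisfies the full query, so there is no match.

No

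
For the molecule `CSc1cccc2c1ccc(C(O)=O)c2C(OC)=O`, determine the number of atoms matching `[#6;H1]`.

5

Check the 19 heavy atoms by environment: 5× c (aromatic, H0) → no; 5× c (aromatic, H1) → match; 2× C (H0) → no; 3× O (H0) → no; 2× C (H3) → no; 1× S (H0) → no; 1× O (H1) → no.
That gives 5 matching atoms.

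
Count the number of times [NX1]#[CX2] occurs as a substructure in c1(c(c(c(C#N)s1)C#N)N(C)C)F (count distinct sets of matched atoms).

[NX1]#[CX2] is the SMARTS for a nitrile: a nitrogen triple-bonded to a two-connected carbon.
The molecule carries 2 separate instances of a nitrile (-C#N) meeting every constraint; each maps to a distinct set of atoms, giving 2 matches.

2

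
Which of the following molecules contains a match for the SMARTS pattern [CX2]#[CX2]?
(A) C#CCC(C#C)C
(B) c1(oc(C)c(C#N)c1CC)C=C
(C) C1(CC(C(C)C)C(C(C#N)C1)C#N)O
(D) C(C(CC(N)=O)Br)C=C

[CX2]#[CX2] describes a carbon-carbon triple bond (an alkyne).
(A) contains an ethynyl group (-C#CH), which satisfies every atom and bond constraint.
(B) has a vinyl group (-CH=CH2) but the C=C is a double bond; both carbons are CX3, not CX2.
(C) has a nitrile (-C#N) but the triple bond is C#N, not C#C.
(D) has a vinyl group (-CH=CH2) but the C=C is a double bond; both carbons are CX3, not CX2.
So the answer is (A).

A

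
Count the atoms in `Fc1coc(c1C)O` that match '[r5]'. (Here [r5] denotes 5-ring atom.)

5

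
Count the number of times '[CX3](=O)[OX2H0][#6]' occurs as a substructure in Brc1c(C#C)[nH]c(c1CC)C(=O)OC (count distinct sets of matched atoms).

1

[CX3](=O)[OX2H0][#6] is the SMARTS for an ester: a carbonyl carbon bonded to an oxygen that is itself bonded to carbon (no H on that O).
Exactly one fragment in the molecule meets all constraints, giving 1 match.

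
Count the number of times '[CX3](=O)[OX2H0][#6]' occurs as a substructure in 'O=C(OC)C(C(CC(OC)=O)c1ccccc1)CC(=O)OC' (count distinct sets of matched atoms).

[CX3](=O)[OX2H0][#6] is the SMARTS for an ester: a carbonyl carbon bonded to an oxygen that is itself bonded to carbon (no H on that O).
The molecule carries 3 separate instances of a methyl-ester group (-C(=O)OCH3) meeting every constraint; each maps to a distinct set of atoms, giving 3 matches.

3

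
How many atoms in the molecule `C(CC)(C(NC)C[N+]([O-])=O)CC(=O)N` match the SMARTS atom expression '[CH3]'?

2

Check the 14 heavy atoms by environment: 3× C (H2) → no; 2× C (H1) → no; 1× N (H1) → no; 2× C (H3) → match; 1× N (charge +1, H0) → no; 1× O (charge -1, H0) → no; 2× O (H0) → no; 1× C (H0) → no; 1× N (H2) → no.
That gives 2 matching atoms.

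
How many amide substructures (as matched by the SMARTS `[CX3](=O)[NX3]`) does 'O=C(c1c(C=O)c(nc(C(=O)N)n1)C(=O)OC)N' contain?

[CX3](=O)[NX3] is the SMARTS for an amide: a carbonyl carbon bonded to a trivalent nitrogen.
The molecule carries 2 separate instances of a primary amide (-C(=O)NH2) meeting every constraint; each maps to a distinct set of atoms, giving 2 matches.

2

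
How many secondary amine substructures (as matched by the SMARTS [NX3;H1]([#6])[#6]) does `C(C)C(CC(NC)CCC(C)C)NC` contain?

2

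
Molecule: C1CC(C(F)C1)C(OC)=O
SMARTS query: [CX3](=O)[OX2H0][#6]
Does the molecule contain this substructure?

Yes

The pattern [CX3](=O)[OX2H0][#6] describes a carbonyl carbon bonded to an oxygen that is itself bonded to carbon (no H on that O) — an ester.
The molecule carries a methyl-ester group (-C(=O)OCH3), whose atoms satisfy every constraint of the query, so the pattern matches.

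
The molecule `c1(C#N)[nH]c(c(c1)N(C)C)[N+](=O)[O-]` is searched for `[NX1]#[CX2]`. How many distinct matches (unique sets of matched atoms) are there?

1

[NX1]#[CX2] is the SMARTS for a nitrile: a nitrogen triple-bonded to a two-connected carbon.
Exactly one fragment in the molecule meets all constraints, giving 1 match.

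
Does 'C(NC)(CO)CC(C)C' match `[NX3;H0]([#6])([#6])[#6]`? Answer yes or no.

No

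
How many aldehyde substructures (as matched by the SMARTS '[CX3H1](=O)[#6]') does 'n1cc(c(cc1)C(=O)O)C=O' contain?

[CX3H1](=O)[#6] is the SMARTS for an aldehyde: an sp2 carbon with one H, double-bonded to O and single-bonded to carbon.
Exactly one fragment in the molecule meets all constraints, giving 1 match.

1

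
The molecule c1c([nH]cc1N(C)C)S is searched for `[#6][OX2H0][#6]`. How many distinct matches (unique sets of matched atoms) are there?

0

[#6][OX2H0][#6] is the SMARTS for an ether: an aliphatic oxygen bridging two carbons with no H on the oxygen.
No fragment in the molecule satisfies every constraint, giving 0 matches.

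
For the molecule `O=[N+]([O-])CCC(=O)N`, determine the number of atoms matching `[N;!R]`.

Check the 8 heavy atoms by environment: 3× C (acyclic) → no; 1× N (charge +1, acyclic) → match; 1× O (charge -1, acyclic) → no; 2× O (acyclic) → no; 1× N (acyclic) → match.
Summing the matching environments: 1 + 1 = 2 matching atoms.

2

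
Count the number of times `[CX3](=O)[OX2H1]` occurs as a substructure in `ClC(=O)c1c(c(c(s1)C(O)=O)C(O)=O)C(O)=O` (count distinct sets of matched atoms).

[CX3](=O)[OX2H1] is the SMARTS for a carboxylic acid: an sp2 carbon double-bonded to O and single-bonded to an -OH oxygen.
The molecule carries 3 separate instances of a carboxylic acid group (-C(=O)OH) meeting every constraint; each maps to a distinct set of atoms, giving 3 matches.

3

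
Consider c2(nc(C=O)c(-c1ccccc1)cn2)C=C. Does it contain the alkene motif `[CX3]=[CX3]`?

Yes

The pattern [CX3]=[CX3] describes a non-aromatic C=C double bond between two sp2 carbons — an alkene.
The molecule carries a vinyl group (-CH=CH2), whose atoms satisfy every constraint of the query, so the pattern matches.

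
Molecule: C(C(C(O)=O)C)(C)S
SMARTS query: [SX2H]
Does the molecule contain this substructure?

Yes

The pattern [SX2H] describes an aliphatic sulfur with two connections, one being H — a thiol.
The molecule carries a thiol (-SH), whose atoms satisfy every constraint of the query, so the pattern matches.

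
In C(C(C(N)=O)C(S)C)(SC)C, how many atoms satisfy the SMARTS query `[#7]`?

1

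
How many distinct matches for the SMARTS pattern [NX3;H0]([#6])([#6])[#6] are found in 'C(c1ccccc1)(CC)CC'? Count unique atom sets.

[NX3;H0]([#6])([#6])[#6] is the SMARTS for a tertiary amine: a trivalent nitrogen with no H, bonded to three carbons.
No fragment in the molecule satisfies every constraint, giving 0 matches.

0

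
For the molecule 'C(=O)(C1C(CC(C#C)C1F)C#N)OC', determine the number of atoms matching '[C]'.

The query [C] means: uppercase C matches aliphatic (non-aromatic) carbon only.
Check the 14 heavy atoms by environment: 10× C → match; 1× F → no; 2× O → no; 1× N → no.
That gives 10 matching atoms.

10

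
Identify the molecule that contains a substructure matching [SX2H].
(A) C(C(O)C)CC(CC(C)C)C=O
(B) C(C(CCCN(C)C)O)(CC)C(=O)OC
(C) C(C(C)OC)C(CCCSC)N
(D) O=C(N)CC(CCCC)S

D

[SX2H] describes an aliphatic sulfur with two connections, one being H (a thiol).
(A) has a hydroxyl group (-OH) but it is an -OH, not an -SH.
(B) has a hydroxyl group (-OH) but it is an -OH, not an -SH.
(C) has a methylthio ether (-SCH3) but the sulfur has H0 (bonded to two carbons), not H1.
(D) contains a thiol (-SH), which satisfies every atom and bond constraint.
So the answer is (D).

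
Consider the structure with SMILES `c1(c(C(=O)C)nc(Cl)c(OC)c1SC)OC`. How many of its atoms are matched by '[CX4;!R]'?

4

The query [CX4;!R] means: aliphatic carbon with four total connections, not in a ring.
Check the 16 heavy atoms by environment: 1× n (aromatic, X2, in 6-ring) → no; 5× c (aromatic, X3, in 6-ring) → no; 2× O (X2, acyclic) → no; 4× C (X4, acyclic) → match; 1× S (X2, acyclic) → no; 1× Cl (X1, acyclic) → no; 1× C (X3, acyclic) → no; 1× O (X1, acyclic) → no.
That gives 4 matching atoms.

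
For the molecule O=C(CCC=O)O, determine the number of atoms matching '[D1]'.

The query [D1] means: atom with exactly one heavy-atom neighbour (degree 1).
Check the 7 heavy atoms by environment: 3× C (D2) → no; 1× C (D3) → no; 3× O (D1) → match.
That gives 3 matching atoms.

3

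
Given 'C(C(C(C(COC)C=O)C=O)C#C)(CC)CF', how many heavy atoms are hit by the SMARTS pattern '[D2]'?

7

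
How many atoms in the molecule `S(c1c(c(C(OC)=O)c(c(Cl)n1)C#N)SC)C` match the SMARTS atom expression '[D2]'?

5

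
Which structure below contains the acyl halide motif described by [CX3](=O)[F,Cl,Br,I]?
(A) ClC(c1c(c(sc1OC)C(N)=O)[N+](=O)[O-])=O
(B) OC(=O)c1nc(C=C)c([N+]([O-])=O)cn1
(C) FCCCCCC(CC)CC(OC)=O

[CX3](=O)[F,Cl,Br,I] describes a carbonyl carbon bonded to a halogen (an acyl halide).
(A) contains an acyl chloride (-C(=O)Cl), which satisfies every atom and bond constraint.
(B) has a carboxylic acid group (-C(=O)OH) but the carbonyl is bonded to -OH, not to a halogen.
(C) has a methyl-ester group (-C(=O)OCH3) but the carbonyl is bonded to -O-C, not to a halogen.
So the answer is (A).

A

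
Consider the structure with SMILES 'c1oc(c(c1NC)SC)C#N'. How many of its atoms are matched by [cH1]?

1

The query [cH1] means: aromatic carbon bearing exactly one hydrogen.
Check the 11 heavy atoms by environment: 1× o (aromatic, H0) → no; 1× c (aromatic, H1) → match; 3× c (aromatic, H0) → no; 1× S (H0) → no; 2× C (H3) → no; 1× N (H1) → no; 1× C (H0) → no; 1× N (H0) → no.
That gives 1 matching atom.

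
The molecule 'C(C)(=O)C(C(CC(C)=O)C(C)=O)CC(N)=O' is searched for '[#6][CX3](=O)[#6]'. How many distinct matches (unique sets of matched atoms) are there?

3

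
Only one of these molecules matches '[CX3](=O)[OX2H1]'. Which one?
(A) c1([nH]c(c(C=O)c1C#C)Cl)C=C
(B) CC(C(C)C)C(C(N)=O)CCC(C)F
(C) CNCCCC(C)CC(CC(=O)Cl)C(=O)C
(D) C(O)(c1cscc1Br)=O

D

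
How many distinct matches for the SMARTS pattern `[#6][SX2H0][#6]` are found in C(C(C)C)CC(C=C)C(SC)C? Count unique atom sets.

1

[#6][SX2H0][#6] is the SMARTS for a thioether: an aliphatic sulfur bridging two carbons with no H on the sulfur.
Exactly one fragment in the molecule meets all constraints, giving 1 match.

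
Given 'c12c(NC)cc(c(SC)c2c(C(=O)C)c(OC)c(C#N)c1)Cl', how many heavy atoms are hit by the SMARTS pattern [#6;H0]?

10

The query [#6;H0] means: any carbon with no attached hydrogen.
Check the 22 heavy atoms by environment: 8× c (aromatic, H0) → match; 2× c (aromatic, H1) → no; 1× Cl (H0) → no; 1× S (H0) → no; 4× C (H3) → no; 2× O (H0) → no; 1× N (H1) → no; 2× C (H0) → match; 1× N (H0) → no.
Summing the matching environments: 8 + 2 = 10 matching atoms.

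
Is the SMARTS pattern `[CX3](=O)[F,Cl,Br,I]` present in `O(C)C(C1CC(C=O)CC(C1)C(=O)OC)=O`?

The pattern [CX3](=O)[F,Cl,Br,I] describes a carbonyl carbon bonded to a halogen — an acyl halide.
The closest candidate here is a methyl-ester group (-C(=O)OCH3), but the carbonyl is bonded to -O-C, not to a halogen. No other fragment satisfies the full query, so there is no match.

No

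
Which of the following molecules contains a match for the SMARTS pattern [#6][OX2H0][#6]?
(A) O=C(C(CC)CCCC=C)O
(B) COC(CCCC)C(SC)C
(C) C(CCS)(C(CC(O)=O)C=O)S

[#6][OX2H0][#6] describes an aliphatic oxygen bridging two carbons with no H on the oxygen (an ether).
(A) has a carboxylic acid group (-C(=O)OH) but the -OH oxygen has H1; the =O is OX1, not OX2.
(B) contains a methoxy ether (-OCH3), which satisfies every atom and bond constraint.
(C) has a carboxylic acid group (-C(=O)OH) but the -OH oxygen has H1; the =O is OX1, not OX2.
So the answer is (B).

B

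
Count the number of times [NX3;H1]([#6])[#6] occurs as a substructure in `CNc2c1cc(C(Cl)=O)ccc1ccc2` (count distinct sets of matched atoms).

[NX3;H1]([#6])[#6] is the SMARTS for a secondary amine: a trivalent nitrogen with one H, bonded to two carbons.
Exactly one fragment in the molecule meets all constraints, giving 1 match.

1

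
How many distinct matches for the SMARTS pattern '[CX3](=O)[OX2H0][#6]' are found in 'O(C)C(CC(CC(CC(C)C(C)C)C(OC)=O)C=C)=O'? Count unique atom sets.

2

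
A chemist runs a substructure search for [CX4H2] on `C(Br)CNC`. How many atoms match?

The query [CX4H2] means: sp3 carbon (X4) with exactly two hydrogens.
Check the 5 heavy atoms by environment: 2× C (H2, X4) → match; 1× Br (H0, X1) → no; 1× N (H1, X3) → no; 1× C (H3, X4) → no.
That gives 2 matching atoms.

2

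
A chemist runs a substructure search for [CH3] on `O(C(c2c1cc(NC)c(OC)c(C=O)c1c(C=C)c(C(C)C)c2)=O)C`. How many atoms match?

The query [CH3] means: aliphatic carbon with exactly three hydrogens.
Check the 25 heavy atoms by environment: 8× c (aromatic, H0) → no; 2× c (aromatic, H1) → no; 3× C (H1) → no; 5× C (H3) → match; 1× C (H2) → no; 1× N (H1) → no; 4× O (H0) → no; 1× C (H0) → no.
That gives 5 matching atoms.

5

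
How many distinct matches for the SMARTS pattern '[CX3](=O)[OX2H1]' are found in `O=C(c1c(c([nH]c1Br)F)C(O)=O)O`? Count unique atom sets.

[CX3](=O)[OX2H1] is the SMARTS for a carboxylic acid: an sp2 carbon double-bonded to O and single-bonded to an -OH oxygen.
The molecule carries 2 separate instances of a carboxylic acid group (-C(=O)OH) meeting every constraint; each maps to a distinct set of atoms, giving 2 matches.

2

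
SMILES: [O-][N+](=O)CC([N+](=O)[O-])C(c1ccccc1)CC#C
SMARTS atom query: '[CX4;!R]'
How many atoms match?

The query [CX4;!R] means: aliphatic carbon with four total connections, not in a ring.
Check the 18 heavy atoms by environment: 4× C (X4, acyclic) → match; 6× c (aromatic, X3, in 6-ring) → no; 2× C (X2, acyclic) → no; 2× N (charge +1, X3, acyclic) → no; 2× O (charge -1, X1, acyclic) → no; 2× O (X1, acyclic) → no.
That gives 4 matching atoms.

4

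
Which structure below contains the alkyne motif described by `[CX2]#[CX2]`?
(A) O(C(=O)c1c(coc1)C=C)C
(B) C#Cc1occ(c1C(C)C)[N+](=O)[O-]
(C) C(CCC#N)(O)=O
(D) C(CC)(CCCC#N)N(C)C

B

[CX2]#[CX2] describes a carbon-carbon triple bond (an alkyne).
(A) has a vinyl group (-CH=CH2) but the C=C is a double bond; both carbons are CX3, not CX2.
(B) contains an ethynyl group (-C#CH), which satisfies every atom and bond constraint.
(C) has a nitrile (-C#N) but the triple bond is C#N, not C#C.
(D) has a nitrile (-C#N) but the triple bond is C#N, not C#C.
So the answer is (B).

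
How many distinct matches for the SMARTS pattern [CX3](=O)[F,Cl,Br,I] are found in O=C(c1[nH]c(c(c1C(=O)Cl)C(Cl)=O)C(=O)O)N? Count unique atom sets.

2

[CX3](=O)[F,Cl,Br,I] is the SMARTS for an acyl halide: a carbonyl carbon bonded to a halogen.
The molecule carries 2 separate instances of an acyl chloride (-C(=O)Cl) meeting every constraint; each maps to a distinct set of atoms, giving 2 matches.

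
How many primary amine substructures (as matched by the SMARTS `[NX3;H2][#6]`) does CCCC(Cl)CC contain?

[NX3;H2][#6] is the SMARTS for a primary amine: a trivalent nitrogen with two H attached to carbon.
No fragment in the molecule satisfies every constraint, giving 0 matches.

0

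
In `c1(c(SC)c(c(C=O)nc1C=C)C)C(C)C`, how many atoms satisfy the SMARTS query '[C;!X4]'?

The query [C;!X4] means: aliphatic carbon that does not have four total connections.
Check the 16 heavy atoms by environment: 1× n (aromatic, X2) → no; 5× c (aromatic, X3) → no; 3× C (X3) → match; 1× O (X1) → no; 5× C (X4) → no; 1× S (X2) → no.
That gives 3 matching atoms.

3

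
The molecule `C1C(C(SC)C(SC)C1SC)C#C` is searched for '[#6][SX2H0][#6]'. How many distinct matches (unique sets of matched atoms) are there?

3

[#6][SX2H0][#6] is the SMARTS for a thioether: an aliphatic sulfur bridging two carbons with no H on the sulfur.
The molecule carries 3 separate instances of a methylthio ether (-SCH3) meeting every constraint; each maps to a distinct set of atoms, giving 3 matches.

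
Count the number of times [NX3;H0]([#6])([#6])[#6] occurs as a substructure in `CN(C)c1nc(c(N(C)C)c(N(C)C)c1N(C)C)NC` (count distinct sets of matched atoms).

[NX3;H0]([#6])([#6])[#6] is the SMARTS for a tertiary amine: a trivalent nitrogen with no H, bonded to three carbons.
The molecule carries 4 separate instances of a dimethylamino group (-N(CH3)2) meeting every constraint; each maps to a distinct set of atoms, giving 4 matches.

4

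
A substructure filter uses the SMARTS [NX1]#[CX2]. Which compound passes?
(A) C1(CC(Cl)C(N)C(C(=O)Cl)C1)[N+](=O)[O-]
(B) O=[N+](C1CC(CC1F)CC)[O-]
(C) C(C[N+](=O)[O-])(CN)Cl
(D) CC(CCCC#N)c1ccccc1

[NX1]#[CX2] describes a nitrogen triple-bonded to a two-connected carbon (a nitrile).
(A) has a nitro group (-[N+](=O)[O-]) but there is no C#N triple bond.
(B) has a nitro group (-[N+](=O)[O-]) but there is no C#N triple bond.
(C) has a primary amino group (-NH2) but the nitrogen is NX3 (three connections), not NX1 triple-bonded.
(D) contains a nitrile (-C#N), which satisfies every atom and bond constraint.
So the answer is (D).

D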